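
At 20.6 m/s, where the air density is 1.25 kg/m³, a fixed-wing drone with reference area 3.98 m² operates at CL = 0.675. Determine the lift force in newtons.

L = 713 N

Dynamic pressure q = ½ρv² = ½ × 1.25 × 20.6² = 265.2 Pa.
L = q·S·CL = 265.2 × 3.98 × 0.675 = 713 N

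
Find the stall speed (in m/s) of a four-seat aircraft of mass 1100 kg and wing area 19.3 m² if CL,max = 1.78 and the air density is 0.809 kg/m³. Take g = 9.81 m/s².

V_stall = 27.9 m/s

Stall occurs when L = W at CL,max. W = mg = 1100 × 9.81 = 10790 N.
From L = ½ρV²S·CL,max = W: V_stall = √(2W/(ρSCL,max)) = √(2·10790/(0.809·19.3·1.78))
V_stall = √776.5 = 27.9 m/s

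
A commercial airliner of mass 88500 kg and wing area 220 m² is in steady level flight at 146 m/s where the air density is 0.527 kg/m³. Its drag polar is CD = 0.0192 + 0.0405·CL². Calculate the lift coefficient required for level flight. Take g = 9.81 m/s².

Level flight ⇒ L = W = m·g = 88500 × 9.81 = 8.6818×10^5 N.
q = ½ρv² = ½ × 0.527 × 146² = 5617 Pa.
Required CL = L/(qS) = 8.6818×10^5/(5617·220) = 0.7026.

CL = 0.703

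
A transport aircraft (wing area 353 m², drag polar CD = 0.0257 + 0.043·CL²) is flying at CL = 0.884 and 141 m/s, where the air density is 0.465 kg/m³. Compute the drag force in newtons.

CD = 0.0257 + 0.043 × 0.884² = 0.0593
D = ½ρv²S·CD = ½ × 0.465 × 141² × 353 × 0.0593 = 96800 N

D = 96800 N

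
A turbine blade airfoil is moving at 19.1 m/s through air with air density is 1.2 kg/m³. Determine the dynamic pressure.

q = 219 Pa

q = ½ρv² = ½ × 1.2 × 19.1² = 219 Pa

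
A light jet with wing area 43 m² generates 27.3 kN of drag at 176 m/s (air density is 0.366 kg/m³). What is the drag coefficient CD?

From D = ½ρv²S·CD, rearranging gives CD = 2D/(ρv²S).
CD = 2 × 27300 / (0.366 × 176² × 43) = 0.112

CD = 0.112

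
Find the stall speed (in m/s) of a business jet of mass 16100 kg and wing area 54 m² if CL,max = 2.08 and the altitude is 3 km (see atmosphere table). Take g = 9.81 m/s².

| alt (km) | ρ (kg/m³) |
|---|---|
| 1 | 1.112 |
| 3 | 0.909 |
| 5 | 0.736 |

V_stall = 55.6 m/s

At 3 km, from the table: ρ = 0.909 kg/m³.
Stall occurs when L = W at CL,max. W = mg = 16100 × 9.81 = 1.579×10^5 N.
V_stall = √(2W/(ρ·S·CL,max)) = √(2 × 1.579×10^5 / (0.909 × 54 × 2.08))
V_stall = √3094 = 55.6 m/s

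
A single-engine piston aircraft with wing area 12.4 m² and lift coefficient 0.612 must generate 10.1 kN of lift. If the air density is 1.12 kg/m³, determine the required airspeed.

v = 48.8 m/s

L = ½ρv²S·CL ⇒ v = √(2L/(ρ·S·CL))
v = √(2 × 10100 / (1.12 × 12.4 × 0.612)) = √2377 = 48.8 m/s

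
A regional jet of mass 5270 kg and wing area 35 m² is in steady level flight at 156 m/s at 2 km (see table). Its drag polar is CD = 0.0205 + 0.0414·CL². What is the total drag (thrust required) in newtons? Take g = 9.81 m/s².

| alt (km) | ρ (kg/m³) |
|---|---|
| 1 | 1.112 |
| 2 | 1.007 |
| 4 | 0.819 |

At 2 km, from the table: ρ = 1.007 kg/m³.
In steady level flight, lift balances weight: W = mg = 5270 × 9.81 = 51699 N.
q = ½ρv² = ½ × 1.007 × 156² = 12250 Pa.
CL = W/(q·S) = 51699 / (12250 × 35) = 0.1205.
CD = 0.0205 + 0.0414 × 0.1205² = 0.0211.
D = q·S·CD = 12250 × 35 × 0.0211 = 9050 N

D = 9050 N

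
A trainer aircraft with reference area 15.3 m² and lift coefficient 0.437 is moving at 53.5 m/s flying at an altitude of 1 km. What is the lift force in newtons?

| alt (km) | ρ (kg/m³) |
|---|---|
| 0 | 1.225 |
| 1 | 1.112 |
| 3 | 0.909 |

At 1 km, from the table: ρ = 1.112 kg/m³.
Dynamic pressure q = ½ρv² = ½ × 1.112 × 53.5² = 1591 Pa.
L = q·S·CL = 1591 × 15.3 × 0.437 = 10600 N ≈ 10.6 kN

L = 10600 N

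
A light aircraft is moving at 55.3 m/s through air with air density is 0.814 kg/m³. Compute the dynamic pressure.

q = 1240 Pa

q = ½ρv² = ½ × 0.814 × 55.3² = 1240 Pa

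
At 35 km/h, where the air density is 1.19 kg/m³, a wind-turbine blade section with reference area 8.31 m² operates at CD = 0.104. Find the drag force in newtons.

Convert speed: v = 35 km/h ÷ 3.6 = 9.722 m/s.
Dynamic pressure q = ½ρv² = ½ × 1.19 × 9.722² = 56.24 Pa.
D = q·S·CD = 56.24 × 8.31 × 0.104 = 48.6 N

D = 48.6 N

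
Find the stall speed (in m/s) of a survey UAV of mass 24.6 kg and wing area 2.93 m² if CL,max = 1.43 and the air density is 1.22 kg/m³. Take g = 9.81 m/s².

V_stall = 9.72 m/s

At stall, lift equals weight: L = W = m·g = 24.6 × 9.81 = 241.3 N.
From L = ½ρV²S·CL,max = W: V_stall = √(2W/(ρSCL,max)) = √(2·241.3/(1.22·2.93·1.43))
V_stall = √94.42 = 9.72 m/s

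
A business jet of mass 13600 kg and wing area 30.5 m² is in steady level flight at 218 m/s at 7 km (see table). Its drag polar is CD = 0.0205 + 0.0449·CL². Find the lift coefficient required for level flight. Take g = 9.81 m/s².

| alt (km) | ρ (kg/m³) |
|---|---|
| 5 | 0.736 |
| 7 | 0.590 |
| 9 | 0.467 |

CL = 0.312

At 7 km, from the table: ρ = 0.590 kg/m³.
In steady level flight, lift balances weight: W = mg = 13600 × 9.81 = 1.3342×10^5 N.
Dynamic pressure q = 0.5 × 0.59 × 218² = 14020 Pa.
CL = 2W/(ρv²S) = 2×1.3342×10^5/(0.59×218²×30.5) = 0.312.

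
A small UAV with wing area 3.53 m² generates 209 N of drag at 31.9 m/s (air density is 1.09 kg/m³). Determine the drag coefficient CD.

CD = 0.107

From D = ½ρv²S·CD, rearranging gives CD = 2D/(ρv²S).
CD = 2 × 209 / (1.09 × 31.9² × 3.53) = 0.107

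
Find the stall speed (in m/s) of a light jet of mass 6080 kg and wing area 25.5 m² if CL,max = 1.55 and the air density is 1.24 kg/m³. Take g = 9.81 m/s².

V_stall = 49.3 m/s

Stall occurs when L = W at CL,max. W = mg = 6080 × 9.81 = 59640 N.
V_stall = √(2W/(ρ·S·CL,max)) = √(2 × 59640 / (1.24 × 25.5 × 1.55))
V_stall = √2434 = 49.3 m/s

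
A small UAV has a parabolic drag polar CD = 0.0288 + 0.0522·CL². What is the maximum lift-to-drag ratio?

For CD = CD0 + K·CL², (L/D)max occurs at CL* = √(CD0/K) and equals 1/(2√(K·CD0)).
(L/D)max = 1/(2√(0.0522 × 0.0288)) = 1/(2 × 0.03877) = 12.9

(L/D)max = 12.9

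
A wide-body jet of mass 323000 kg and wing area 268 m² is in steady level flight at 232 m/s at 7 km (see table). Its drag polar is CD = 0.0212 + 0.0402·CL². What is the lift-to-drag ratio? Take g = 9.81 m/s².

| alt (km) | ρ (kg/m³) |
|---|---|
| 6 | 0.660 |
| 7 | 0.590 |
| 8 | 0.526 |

L/D = 17.1

At 7 km, from the table: ρ = 0.590 kg/m³.
Level flight ⇒ L = W = m·g = 323000 × 9.81 = 3.1686×10^6 N.
q = ½ρv² = ½ × 0.59 × 232² = 15880 Pa.
CL = 2W/(ρv²S) = 2×3.1686×10^6/(0.59×232²×268) = 0.7446.
CD = 0.0212 + 0.0402 × 0.7446² = 0.04349.
L/D = CL/CD = 0.7446 / 0.04349 = 17.1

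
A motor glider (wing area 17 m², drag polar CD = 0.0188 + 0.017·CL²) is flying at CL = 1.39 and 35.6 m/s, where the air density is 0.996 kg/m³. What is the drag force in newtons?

D = 554 N

CD = 0.0188 + 0.017 × 1.39² = 0.05165
D = ½ρv²S·CD = ½ × 0.996 × 35.6² × 17 × 0.05165 = 554 N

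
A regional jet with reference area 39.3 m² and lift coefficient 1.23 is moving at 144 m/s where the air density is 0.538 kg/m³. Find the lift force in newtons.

L = 2.7×10^5 N

L = ½ρv²S·CL = ½ × 0.538 × 144² × 39.3 × 1.23 = 2.7×10^5 N ≈ 270 kN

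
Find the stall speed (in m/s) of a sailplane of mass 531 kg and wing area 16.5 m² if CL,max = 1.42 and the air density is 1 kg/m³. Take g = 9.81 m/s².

V_stall = 21.1 m/s

At stall, lift equals weight: L = W = m·g = 531 × 9.81 = 5209 N.
V_stall = √(2W/(ρ·S·CL,max)) = √(2 × 5209 / (1 × 16.5 × 1.42))
V_stall = √444.7 = 21.1 m/s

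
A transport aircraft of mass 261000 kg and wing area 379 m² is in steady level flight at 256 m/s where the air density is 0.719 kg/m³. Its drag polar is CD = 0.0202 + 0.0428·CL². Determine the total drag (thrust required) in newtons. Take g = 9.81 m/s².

D = 2.12×10^5 N

Weight W = mg = 261000 × 9.81 = 2.5604×10^6 N; in level flight L = W.
q = ½ρv² = ½ × 0.719 × 256² = 23560 Pa.
CL = W/(q·S) = 2.5604×10^6 / (23560 × 379) = 0.2867.
CD = 0.0202 + 0.0428 × 0.2867² = 0.02372.
D = q·S·CD = 23560 × 379 × 0.02372 = 2.118×10^5 N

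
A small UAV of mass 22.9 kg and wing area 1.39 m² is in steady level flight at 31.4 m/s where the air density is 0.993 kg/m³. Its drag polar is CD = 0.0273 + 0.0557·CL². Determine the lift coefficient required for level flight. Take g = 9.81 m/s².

CL = 0.33

In steady level flight, lift balances weight: W = mg = 22.9 × 9.81 = 224.65 N.
Dynamic pressure q = 0.5 × 0.993 × 31.4² = 489.5 Pa.
Required CL = L/(qS) = 224.65/(489.5·1.39) = 0.3301.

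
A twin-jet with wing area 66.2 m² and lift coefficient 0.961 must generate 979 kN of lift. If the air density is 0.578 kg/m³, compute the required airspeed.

L = ½ρv²S·CL ⇒ v = √(2L/(ρ·S·CL))
v = √(2 × 9.79×10^5 / (0.578 × 66.2 × 0.961)) = √53250 = 231 m/s

v = 231 m/s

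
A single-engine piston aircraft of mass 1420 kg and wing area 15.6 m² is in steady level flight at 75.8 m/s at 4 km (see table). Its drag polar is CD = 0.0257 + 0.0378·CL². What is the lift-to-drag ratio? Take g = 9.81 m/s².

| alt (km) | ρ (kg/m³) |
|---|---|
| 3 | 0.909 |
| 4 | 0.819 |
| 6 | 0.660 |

At 4 km, from the table: ρ = 0.819 kg/m³.
Weight W = mg = 1420 × 9.81 = 13930 N; in level flight L = W.
q = ½ρv² = ½ × 0.819 × 75.8² = 2353 Pa.
Required CL = L/(qS) = 13930/(2353·15.6) = 0.3795.
CD = 0.0257 + 0.0378 × 0.3795² = 0.03114.
L/D = CL/CD = 0.3795 / 0.03114 = 12.2

L/D = 12.2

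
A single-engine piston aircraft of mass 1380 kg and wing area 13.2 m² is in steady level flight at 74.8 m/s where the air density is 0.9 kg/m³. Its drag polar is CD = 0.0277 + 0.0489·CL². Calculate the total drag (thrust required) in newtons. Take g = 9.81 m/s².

D = 1190 N

In steady level flight, lift balances weight: W = mg = 1380 × 9.81 = 13538 N.
q = ½ρv² = ½ × 0.9 × 74.8² = 2518 Pa.
Required CL = L/(qS) = 13538/(2518·13.2) = 0.4073.
CD = 0.0277 + 0.0489 × 0.4073² = 0.03581.
D = q·S·CD = 2518 × 13.2 × 0.03581 = 1190 N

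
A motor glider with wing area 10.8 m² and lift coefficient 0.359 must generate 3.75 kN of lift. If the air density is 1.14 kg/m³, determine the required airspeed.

v = 41.2 m/s

L = ½ρv²S·CL ⇒ v = √(2L/(ρ·S·CL))
v = √(2 × 3750 / (1.14 × 10.8 × 0.359)) = √1697 = 41.2 m/s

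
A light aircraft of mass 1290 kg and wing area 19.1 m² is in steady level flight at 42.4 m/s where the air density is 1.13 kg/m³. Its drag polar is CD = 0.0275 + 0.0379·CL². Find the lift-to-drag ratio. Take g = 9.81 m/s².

L/D = 15

In steady level flight, lift balances weight: W = mg = 1290 × 9.81 = 12655 N.
q = ½ρv² = ½ × 1.13 × 42.4² = 1016 Pa.
Required CL = L/(qS) = 12655/(1016·19.1) = 0.6523.
CD = 0.0275 + 0.0379 × 0.6523² = 0.04363.
L/D = CL/CD = 0.6523 / 0.04363 = 15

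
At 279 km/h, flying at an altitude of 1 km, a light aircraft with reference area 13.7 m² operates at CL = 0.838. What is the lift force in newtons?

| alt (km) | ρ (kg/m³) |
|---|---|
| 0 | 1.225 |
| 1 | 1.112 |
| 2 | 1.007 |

At 1 km, from the table: ρ = 1.112 kg/m³.
Convert speed: v = 279 km/h ÷ 3.6 = 77.5 m/s.
L = ½ρv²S·CL = ½ × 1.112 × 77.5² × 13.7 × 0.838 = 38300 N ≈ 38.3 kN

L = 38300 N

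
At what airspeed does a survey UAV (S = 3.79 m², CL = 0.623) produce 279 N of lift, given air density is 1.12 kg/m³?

L = ½ρv²S·CL ⇒ v = √(2L/(ρ·S·CL))
v = √(2 × 279 / (1.12 × 3.79 × 0.623)) = √211 = 14.5 m/s

v = 14.5 m/s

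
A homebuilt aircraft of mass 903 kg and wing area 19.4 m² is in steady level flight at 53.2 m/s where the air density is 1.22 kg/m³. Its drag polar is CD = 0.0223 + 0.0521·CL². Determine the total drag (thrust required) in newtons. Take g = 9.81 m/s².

Weight W = mg = 903 × 9.81 = 8858.4 N; in level flight L = W.
q = ½ρv² = ½ × 1.22 × 53.2² = 1726 Pa.
Required CL = L/(qS) = 8858.4/(1726·19.4) = 0.2645.
CD = 0.0223 + 0.0521 × 0.2645² = 0.02594.
D = q·S·CD = 1726 × 19.4 × 0.02594 = 869 N

D = 869 N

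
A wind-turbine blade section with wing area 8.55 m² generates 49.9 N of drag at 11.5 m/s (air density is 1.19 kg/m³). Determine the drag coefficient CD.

CD = 0.0742

From D = ½ρv²S·CD, rearranging gives CD = 2D/(ρv²S).
CD = 2 × 49.9 / (1.19 × 11.5² × 8.55) = 0.0742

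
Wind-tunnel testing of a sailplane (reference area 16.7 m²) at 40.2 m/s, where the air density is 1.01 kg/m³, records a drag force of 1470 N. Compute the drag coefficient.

From D = ½ρv²S·CD, rearranging gives CD = 2D/(ρv²S).
CD = 2 × 1470 / (1.01 × 40.2² × 16.7) = 0.108

CD = 0.108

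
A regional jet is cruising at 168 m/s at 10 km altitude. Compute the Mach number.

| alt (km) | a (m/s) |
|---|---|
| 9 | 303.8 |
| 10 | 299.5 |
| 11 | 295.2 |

At 10 km, from the table: a = 299.5 m/s.
M = v/a = 168 / 299.5 = 0.561

M = 0.561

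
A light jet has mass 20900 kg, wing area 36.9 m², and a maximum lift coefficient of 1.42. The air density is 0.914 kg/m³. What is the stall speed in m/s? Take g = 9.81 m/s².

Weight W = mg = 20900 × 9.81 = 2.05×10^5 N.
From L = ½ρV²S·CL,max = W: V_stall = √(2W/(ρSCL,max)) = √(2·2.05×10^5/(0.914·36.9·1.42))
V_stall = √8562 = 92.5 m/s

V_stall = 92.5 m/s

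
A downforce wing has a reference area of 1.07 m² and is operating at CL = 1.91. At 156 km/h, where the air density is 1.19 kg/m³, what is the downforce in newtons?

L = 2280 N

Convert speed: v = 156 km/h ÷ 3.6 = 43.33 m/s.
L = ½ρv²S·CL = ½ × 1.19 × 43.33² × 1.07 × 1.91 = 2280 N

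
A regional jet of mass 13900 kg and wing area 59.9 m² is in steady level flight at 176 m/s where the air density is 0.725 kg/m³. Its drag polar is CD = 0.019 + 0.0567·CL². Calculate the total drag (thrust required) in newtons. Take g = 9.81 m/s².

Weight W = mg = 13900 × 9.81 = 1.3636×10^5 N; in level flight L = W.
Dynamic pressure q = 0.5 × 0.725 × 176² = 11230 Pa.
CL = 2W/(ρv²S) = 2×1.3636×10^5/(0.725×176²×59.9) = 0.2027.
CD = 0.019 + 0.0567 × 0.2027² = 0.02133.
D = q·S·CD = 11230 × 59.9 × 0.02133 = 14350 N

D = 14300 N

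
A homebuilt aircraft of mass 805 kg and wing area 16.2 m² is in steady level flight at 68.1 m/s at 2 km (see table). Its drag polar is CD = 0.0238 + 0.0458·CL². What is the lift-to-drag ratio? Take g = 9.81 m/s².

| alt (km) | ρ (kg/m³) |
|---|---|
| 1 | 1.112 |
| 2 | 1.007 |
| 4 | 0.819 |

At 2 km, from the table: ρ = 1.007 kg/m³.
Level flight ⇒ L = W = m·g = 805 × 9.81 = 7897.1 N.
Dynamic pressure q = 0.5 × 1.007 × 68.1² = 2335 Pa.
CL = W/(q·S) = 7897.1 / (2335 × 16.2) = 0.2088.
CD = 0.0238 + 0.0458 × 0.2088² = 0.0258.
L/D = CL/CD = 0.2088 / 0.0258 = 8.09

L/D = 8.09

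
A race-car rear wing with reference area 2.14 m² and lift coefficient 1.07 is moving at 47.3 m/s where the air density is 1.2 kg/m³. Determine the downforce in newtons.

L = ½ρv²S·CL = ½ × 1.2 × 47.3² × 2.14 × 1.07 = 3070 N

L = 3070 N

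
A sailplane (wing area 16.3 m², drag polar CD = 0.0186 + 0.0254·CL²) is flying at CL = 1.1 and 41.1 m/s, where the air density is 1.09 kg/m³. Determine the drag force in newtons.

D = 740 N

CD = 0.0186 + 0.0254 × 1.1² = 0.04933
D = ½ρv²S·CD = ½ × 1.09 × 41.1² × 16.3 × 0.04933 = 740 N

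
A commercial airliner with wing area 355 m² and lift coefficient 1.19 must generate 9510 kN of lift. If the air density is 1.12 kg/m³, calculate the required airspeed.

L = ½ρv²S·CL ⇒ v = √(2L/(ρ·S·CL))
v = √(2 × 9.51×10^6 / (1.12 × 355 × 1.19)) = √40200 = 200 m/s

v = 200 m/s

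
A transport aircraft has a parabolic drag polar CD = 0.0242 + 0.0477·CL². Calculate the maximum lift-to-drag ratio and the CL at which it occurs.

(L/D)max = 14.7, at CL = 0.712

For CD = CD0 + K·CL², (L/D)max occurs at CL* = √(CD0/K) and equals 1/(2√(K·CD0)).
(L/D)max = 1/(2√(0.0477 × 0.0242)) = 1/(2 × 0.03398) = 14.7
CL* = √(0.0242/0.0477) = 0.712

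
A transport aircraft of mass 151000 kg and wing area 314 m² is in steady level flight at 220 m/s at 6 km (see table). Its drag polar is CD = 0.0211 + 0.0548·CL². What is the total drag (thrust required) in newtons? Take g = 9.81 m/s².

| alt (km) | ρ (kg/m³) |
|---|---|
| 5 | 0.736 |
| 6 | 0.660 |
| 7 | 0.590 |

D = 1.3×10^5 N

At 6 km, from the table: ρ = 0.660 kg/m³.
In steady level flight, lift balances weight: W = mg = 151000 × 9.81 = 1.4813×10^6 N.
Dynamic pressure q = 0.5 × 0.66 × 220² = 15970 Pa.
Required CL = L/(qS) = 1.4813×10^6/(15970·314) = 0.2954.
CD = 0.0211 + 0.0548 × 0.2954² = 0.02588.
D = q·S·CD = 15970 × 314 × 0.02588 = 1.298×10^5 N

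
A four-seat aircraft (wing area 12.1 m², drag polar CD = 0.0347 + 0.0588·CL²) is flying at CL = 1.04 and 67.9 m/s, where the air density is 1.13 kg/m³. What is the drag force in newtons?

D = 3100 N

CD = 0.0347 + 0.0588 × 1.04² = 0.0983
D = ½ρv²S·CD = ½ × 1.13 × 67.9² × 12.1 × 0.0983 = 3100 N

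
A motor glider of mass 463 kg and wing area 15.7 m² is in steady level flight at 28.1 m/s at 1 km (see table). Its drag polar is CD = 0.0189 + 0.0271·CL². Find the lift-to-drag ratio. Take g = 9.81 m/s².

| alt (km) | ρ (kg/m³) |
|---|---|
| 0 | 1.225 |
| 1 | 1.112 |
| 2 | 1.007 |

L/D = 21.5

At 1 km, from the table: ρ = 1.112 kg/m³.
Weight W = mg = 463 × 9.81 = 4542 N; in level flight L = W.
q = ½ρv² = ½ × 1.112 × 28.1² = 439 Pa.
CL = W/(q·S) = 4542 / (439 × 15.7) = 0.659.
CD = 0.0189 + 0.0271 × 0.659² = 0.03067.
L/D = CL/CD = 0.659 / 0.03067 = 21.5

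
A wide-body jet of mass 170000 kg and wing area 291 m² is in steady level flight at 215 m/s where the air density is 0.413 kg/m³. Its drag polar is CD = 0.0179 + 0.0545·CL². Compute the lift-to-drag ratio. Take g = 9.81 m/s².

L/D = 16

Level flight ⇒ L = W = m·g = 170000 × 9.81 = 1.6677×10^6 N.
Dynamic pressure q = 0.5 × 0.413 × 215² = 9545 Pa.
CL = 2W/(ρv²S) = 2×1.6677×10^6/(0.413×215²×291) = 0.6004.
CD = 0.0179 + 0.0545 × 0.6004² = 0.03755.
L/D = CL/CD = 0.6004 / 0.03755 = 16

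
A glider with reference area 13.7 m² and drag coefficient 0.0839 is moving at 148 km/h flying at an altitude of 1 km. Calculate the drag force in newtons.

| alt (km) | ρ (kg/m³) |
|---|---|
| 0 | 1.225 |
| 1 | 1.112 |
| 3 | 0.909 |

D = 1080 N

At 1 km, from the table: ρ = 1.112 kg/m³.
Convert speed: v = 148 km/h ÷ 3.6 = 41.11 m/s.
D = ½ρv²S·CD = ½ × 1.112 × 41.11² × 13.7 × 0.0839 = 1080 N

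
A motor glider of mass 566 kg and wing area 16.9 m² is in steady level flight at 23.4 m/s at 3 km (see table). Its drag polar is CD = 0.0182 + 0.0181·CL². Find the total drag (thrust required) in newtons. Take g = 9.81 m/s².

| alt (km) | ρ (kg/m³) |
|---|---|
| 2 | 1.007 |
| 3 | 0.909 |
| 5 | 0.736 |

At 3 km, from the table: ρ = 0.909 kg/m³.
Level flight ⇒ L = W = m·g = 566 × 9.81 = 5552.5 N.
Dynamic pressure q = 0.5 × 0.909 × 23.4² = 248.9 Pa.
CL = 2W/(ρv²S) = 2×5552.5/(0.909×23.4²×16.9) = 1.32.
CD = 0.0182 + 0.0181 × 1.32² = 0.04975.
D = q·S·CD = 248.9 × 16.9 × 0.04975 = 209.2 N

D = 209 N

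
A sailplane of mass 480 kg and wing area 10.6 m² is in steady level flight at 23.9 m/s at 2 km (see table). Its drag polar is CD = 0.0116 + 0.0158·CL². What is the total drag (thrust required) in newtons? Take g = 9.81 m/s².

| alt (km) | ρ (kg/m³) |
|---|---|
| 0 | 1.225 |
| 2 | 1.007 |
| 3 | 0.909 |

D = 150 N

At 2 km, from the table: ρ = 1.007 kg/m³.
In steady level flight, lift balances weight: W = mg = 480 × 9.81 = 4708.8 N.
Dynamic pressure q = 0.5 × 1.007 × 23.9² = 287.6 Pa.
Required CL = L/(qS) = 4708.8/(287.6·10.6) = 1.545.
CD = 0.0116 + 0.0158 × 1.545² = 0.04929.
D = q·S·CD = 287.6 × 10.6 × 0.04929 = 150.3 N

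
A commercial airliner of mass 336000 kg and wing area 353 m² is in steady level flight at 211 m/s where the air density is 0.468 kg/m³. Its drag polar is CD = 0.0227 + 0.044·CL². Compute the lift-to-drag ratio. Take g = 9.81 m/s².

L/D = 15.4

Weight W = mg = 336000 × 9.81 = 3.2962×10^6 N; in level flight L = W.
q = ½ρv² = ½ × 0.468 × 211² = 10420 Pa.
CL = 2W/(ρv²S) = 2×3.2962×10^6/(0.468×211²×353) = 0.8963.
CD = 0.0227 + 0.044 × 0.8963² = 0.05805.
L/D = CL/CD = 0.8963 / 0.05805 = 15.4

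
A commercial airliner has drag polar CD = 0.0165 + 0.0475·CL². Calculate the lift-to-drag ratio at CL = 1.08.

L/D = 15

CD = 0.0165 + 0.0475 × 1.08² = 0.0719
L/D = CL/CD = 1.08 / 0.0719 = 15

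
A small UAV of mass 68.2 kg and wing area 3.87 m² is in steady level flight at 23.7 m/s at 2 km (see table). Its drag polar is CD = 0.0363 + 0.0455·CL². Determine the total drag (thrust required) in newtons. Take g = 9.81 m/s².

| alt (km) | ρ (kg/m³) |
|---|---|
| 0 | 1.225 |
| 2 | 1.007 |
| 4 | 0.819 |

D = 58.3 N

At 2 km, from the table: ρ = 1.007 kg/m³.
Level flight ⇒ L = W = m·g = 68.2 × 9.81 = 669.04 N.
Dynamic pressure q = 0.5 × 1.007 × 23.7² = 282.8 Pa.
Required CL = L/(qS) = 669.04/(282.8·3.87) = 0.6113.
CD = 0.0363 + 0.0455 × 0.6113² = 0.0533.
D = q·S·CD = 282.8 × 3.87 × 0.0533 = 58.34 N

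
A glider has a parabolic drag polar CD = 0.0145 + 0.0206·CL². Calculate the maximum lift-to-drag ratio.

For CD = CD0 + K·CL², (L/D)max occurs at CL* = √(CD0/K) and equals 1/(2√(K·CD0)).
(L/D)max = 1/(2√(0.0206 × 0.0145)) = 1/(2 × 0.01728) = 28.9

(L/D)max = 28.9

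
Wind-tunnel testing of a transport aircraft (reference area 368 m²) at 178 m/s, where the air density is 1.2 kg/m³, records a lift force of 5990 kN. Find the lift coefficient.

From L = ½ρv²S·CL, rearranging gives CL = 2L/(ρv²S).
CL = 2 × 5.99×10^6 / (1.2 × 178² × 368) = 0.856

CL = 0.856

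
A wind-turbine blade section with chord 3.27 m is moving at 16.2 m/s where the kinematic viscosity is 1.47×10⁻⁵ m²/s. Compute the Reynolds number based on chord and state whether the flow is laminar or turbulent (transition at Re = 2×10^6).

Re = 3.6×10^6 (turbulent)

Re = v·c/ν = 16.2 × 3.27 / (1.47×10⁻⁵) = 3.6×10^6
Since 3.6×10^6 > 2×10^6, the flow is turbulent.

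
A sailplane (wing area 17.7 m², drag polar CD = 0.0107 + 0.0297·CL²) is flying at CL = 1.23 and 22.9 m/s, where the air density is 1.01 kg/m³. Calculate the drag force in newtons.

CD = 0.0107 + 0.0297 × 1.23² = 0.05563
D = ½ρv²S·CD = ½ × 1.01 × 22.9² × 17.7 × 0.05563 = 261 N

D = 261 N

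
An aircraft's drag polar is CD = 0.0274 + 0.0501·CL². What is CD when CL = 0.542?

CD = 0.0274 + 0.0501 × 0.542² = 0.0274 + 0.01472 = 0.0421

CD = 0.0421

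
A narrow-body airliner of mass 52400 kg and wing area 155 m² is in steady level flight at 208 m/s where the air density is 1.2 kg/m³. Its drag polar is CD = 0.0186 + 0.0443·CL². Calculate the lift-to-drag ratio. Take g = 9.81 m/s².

In steady level flight, lift balances weight: W = mg = 52400 × 9.81 = 5.1404×10^5 N.
Dynamic pressure q = 0.5 × 1.2 × 208² = 25960 Pa.
CL = W/(q·S) = 5.1404×10^5 / (25960 × 155) = 0.1278.
CD = 0.0186 + 0.0443 × 0.1278² = 0.01932.
L/D = CL/CD = 0.1278 / 0.01932 = 6.61

L/D = 6.61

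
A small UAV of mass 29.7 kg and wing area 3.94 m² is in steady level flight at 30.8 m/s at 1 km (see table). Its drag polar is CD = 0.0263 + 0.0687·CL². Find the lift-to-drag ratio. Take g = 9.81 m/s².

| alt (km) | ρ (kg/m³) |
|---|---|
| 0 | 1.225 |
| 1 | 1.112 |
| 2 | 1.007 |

At 1 km, from the table: ρ = 1.112 kg/m³.
Weight W = mg = 29.7 × 9.81 = 291.36 N; in level flight L = W.
Dynamic pressure q = 0.5 × 1.112 × 30.8² = 527.4 Pa.
CL = 2W/(ρv²S) = 2×291.36/(1.112×30.8²×3.94) = 0.1402.
CD = 0.0263 + 0.0687 × 0.1402² = 0.02765.
L/D = CL/CD = 0.1402 / 0.02765 = 5.07

L/D = 5.07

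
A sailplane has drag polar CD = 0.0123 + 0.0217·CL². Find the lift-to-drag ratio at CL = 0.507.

CD = 0.0123 + 0.0217 × 0.507² = 0.01788
L/D = CL/CD = 0.507 / 0.01788 = 28.4

L/D = 28.4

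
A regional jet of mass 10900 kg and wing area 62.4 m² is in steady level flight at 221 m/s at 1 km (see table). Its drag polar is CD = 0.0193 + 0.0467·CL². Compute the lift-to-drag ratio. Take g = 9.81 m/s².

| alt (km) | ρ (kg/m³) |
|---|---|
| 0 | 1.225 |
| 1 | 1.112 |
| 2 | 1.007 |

L/D = 3.24

At 1 km, from the table: ρ = 1.112 kg/m³.
In steady level flight, lift balances weight: W = mg = 10900 × 9.81 = 1.0693×10^5 N.
q = ½ρv² = ½ × 1.112 × 221² = 27160 Pa.
Required CL = L/(qS) = 1.0693×10^5/(27160·62.4) = 0.0631.
CD = 0.0193 + 0.0467 × 0.0631² = 0.01949.
L/D = CL/CD = 0.0631 / 0.01949 = 3.24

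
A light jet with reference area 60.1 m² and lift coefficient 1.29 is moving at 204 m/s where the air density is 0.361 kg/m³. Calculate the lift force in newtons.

L = ½ρv²S·CL = ½ × 0.361 × 204² × 60.1 × 1.29 = 5.82×10^5 N ≈ 582 kN

L = 5.82×10^5 N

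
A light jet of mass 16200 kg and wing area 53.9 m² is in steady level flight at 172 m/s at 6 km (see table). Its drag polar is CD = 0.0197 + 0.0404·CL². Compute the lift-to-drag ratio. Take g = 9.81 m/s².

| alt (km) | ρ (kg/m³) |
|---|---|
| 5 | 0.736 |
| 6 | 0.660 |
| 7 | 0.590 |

At 6 km, from the table: ρ = 0.660 kg/m³.
In steady level flight, lift balances weight: W = mg = 16200 × 9.81 = 1.5892×10^5 N.
q = ½ρv² = ½ × 0.66 × 172² = 9763 Pa.
CL = W/(q·S) = 1.5892×10^5 / (9763 × 53.9) = 0.302.
CD = 0.0197 + 0.0404 × 0.302² = 0.02338.
L/D = CL/CD = 0.302 / 0.02338 = 12.9

L/D = 12.9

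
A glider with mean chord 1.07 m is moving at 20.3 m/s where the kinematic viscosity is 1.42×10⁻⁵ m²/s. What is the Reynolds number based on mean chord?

Re = v·c/ν = 20.3 × 1.07 / (1.42×10⁻⁵) = 1.53×10^6

Re = 1.53×10^6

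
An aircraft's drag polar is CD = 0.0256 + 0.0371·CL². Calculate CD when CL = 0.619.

CD = 0.0398

CD = 0.0256 + 0.0371 × 0.619² = 0.0256 + 0.01422 = 0.0398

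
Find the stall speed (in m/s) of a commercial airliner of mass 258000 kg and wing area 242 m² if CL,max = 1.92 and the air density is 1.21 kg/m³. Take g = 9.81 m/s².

At stall, lift equals weight: L = W = m·g = 258000 × 9.81 = 2.531×10^6 N.
From L = ½ρV²S·CL,max = W: V_stall = √(2W/(ρSCL,max)) = √(2·2.531×10^6/(1.21·242·1.92))
V_stall = √9004 = 94.9 m/s

V_stall = 94.9 m/s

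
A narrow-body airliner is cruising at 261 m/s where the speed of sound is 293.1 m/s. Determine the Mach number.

M = v/a = 261 / 293.1 = 0.89

M = 0.89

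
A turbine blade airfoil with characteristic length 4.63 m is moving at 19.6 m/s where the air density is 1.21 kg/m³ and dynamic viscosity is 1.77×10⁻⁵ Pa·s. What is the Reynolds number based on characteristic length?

Re = 6.2×10^6

Re = ρ·v·c/μ = 1.21 × 19.6 × 4.63 / (1.77×10⁻⁵) = 6.2×10^6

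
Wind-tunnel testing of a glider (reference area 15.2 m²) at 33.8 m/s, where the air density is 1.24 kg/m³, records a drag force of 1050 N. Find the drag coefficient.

From D = ½ρv²S·CD, rearranging gives CD = 2D/(ρv²S).
CD = 2 × 1050 / (1.24 × 33.8² × 15.2) = 0.0975

CD = 0.0975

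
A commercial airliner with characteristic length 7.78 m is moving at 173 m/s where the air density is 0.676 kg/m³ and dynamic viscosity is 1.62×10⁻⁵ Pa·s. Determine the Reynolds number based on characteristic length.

Re = ρ·v·c/μ = 0.676 × 173 × 7.78 / (1.62×10⁻⁵) = 5.62×10^7

Re = 5.62×10^7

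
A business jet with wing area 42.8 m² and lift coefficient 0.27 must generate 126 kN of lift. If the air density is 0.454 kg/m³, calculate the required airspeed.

v = 219 m/s

L = ½ρv²S·CL ⇒ v = √(2L/(ρ·S·CL))
v = √(2 × 1.26×10^5 / (0.454 × 42.8 × 0.27)) = √48030 = 219 m/s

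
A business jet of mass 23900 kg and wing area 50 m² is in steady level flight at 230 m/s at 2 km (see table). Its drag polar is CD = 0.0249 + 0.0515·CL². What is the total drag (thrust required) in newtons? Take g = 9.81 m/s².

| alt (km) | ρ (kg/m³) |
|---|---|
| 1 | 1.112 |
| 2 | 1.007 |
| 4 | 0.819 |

D = 35300 N

At 2 km, from the table: ρ = 1.007 kg/m³.
Level flight ⇒ L = W = m·g = 23900 × 9.81 = 2.3446×10^5 N.
Dynamic pressure q = 0.5 × 1.007 × 230² = 26640 Pa.
CL = 2W/(ρv²S) = 2×2.3446×10^5/(1.007×230²×50) = 0.1761.
CD = 0.0249 + 0.0515 × 0.1761² = 0.0265.
D = q·S·CD = 26640 × 50 × 0.0265 = 35290 N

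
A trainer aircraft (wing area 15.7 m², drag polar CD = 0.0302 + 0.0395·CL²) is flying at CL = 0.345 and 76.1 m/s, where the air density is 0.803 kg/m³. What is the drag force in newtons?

D = 1270 N

CD = 0.0302 + 0.0395 × 0.345² = 0.0349
D = ½ρv²S·CD = ½ × 0.803 × 76.1² × 15.7 × 0.0349 = 1270 N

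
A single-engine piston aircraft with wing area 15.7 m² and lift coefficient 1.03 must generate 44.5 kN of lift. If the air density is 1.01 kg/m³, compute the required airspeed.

L = ½ρv²S·CL ⇒ v = √(2L/(ρ·S·CL))
v = √(2 × 44500 / (1.01 × 15.7 × 1.03)) = √5449 = 73.8 m/s

v = 73.8 m/s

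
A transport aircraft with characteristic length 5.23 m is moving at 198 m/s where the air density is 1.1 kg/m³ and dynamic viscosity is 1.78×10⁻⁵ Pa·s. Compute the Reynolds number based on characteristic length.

Re = ρ·v·c/μ = 1.1 × 198 × 5.23 / (1.78×10⁻⁵) = 6.4×10^7

Re = 6.4×10^7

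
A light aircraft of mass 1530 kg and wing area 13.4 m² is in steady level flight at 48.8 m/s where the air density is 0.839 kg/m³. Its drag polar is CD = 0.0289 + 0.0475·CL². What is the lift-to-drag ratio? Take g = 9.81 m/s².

L/D = 12.7

Level flight ⇒ L = W = m·g = 1530 × 9.81 = 15009 N.
q = ½ρv² = ½ × 0.839 × 48.8² = 999 Pa.
Required CL = L/(qS) = 15009/(999·13.4) = 1.121.
CD = 0.0289 + 0.0475 × 1.121² = 0.08861.
L/D = CL/CD = 1.121 / 0.08861 = 12.7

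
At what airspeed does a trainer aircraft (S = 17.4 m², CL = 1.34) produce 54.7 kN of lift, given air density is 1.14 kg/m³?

L = ½ρv²S·CL ⇒ v = √(2L/(ρ·S·CL))
v = √(2 × 54700 / (1.14 × 17.4 × 1.34)) = √4116 = 64.2 m/s

v = 64.2 m/s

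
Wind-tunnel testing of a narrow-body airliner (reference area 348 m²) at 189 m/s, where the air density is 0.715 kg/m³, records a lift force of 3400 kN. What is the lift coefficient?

CL = 0.765

From L = ½ρv²S·CL, rearranging gives CL = 2L/(ρv²S).
CL = 2 × 3.4×10^6 / (0.715 × 189² × 348) = 0.765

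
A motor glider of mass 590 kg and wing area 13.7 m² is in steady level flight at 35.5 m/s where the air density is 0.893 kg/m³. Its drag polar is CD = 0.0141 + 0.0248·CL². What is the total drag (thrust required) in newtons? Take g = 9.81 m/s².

In steady level flight, lift balances weight: W = mg = 590 × 9.81 = 5787.9 N.
Dynamic pressure q = 0.5 × 0.893 × 35.5² = 562.7 Pa.
Required CL = L/(qS) = 5787.9/(562.7·13.7) = 0.7508.
CD = 0.0141 + 0.0248 × 0.7508² = 0.02808.
D = q·S·CD = 562.7 × 13.7 × 0.02808 = 216.5 N

D = 216 N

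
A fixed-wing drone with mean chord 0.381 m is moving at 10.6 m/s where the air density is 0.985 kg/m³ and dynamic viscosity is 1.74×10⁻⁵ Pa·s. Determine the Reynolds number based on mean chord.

Re = ρ·v·c/μ = 0.985 × 10.6 × 0.381 / (1.74×10⁻⁵) = 2.29×10^5

Re = 2.29×10^5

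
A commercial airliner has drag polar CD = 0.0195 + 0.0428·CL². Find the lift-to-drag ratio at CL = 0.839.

L/D = 16.9

CD = 0.0195 + 0.0428 × 0.839² = 0.04963
L/D = CL/CD = 0.839 / 0.04963 = 16.9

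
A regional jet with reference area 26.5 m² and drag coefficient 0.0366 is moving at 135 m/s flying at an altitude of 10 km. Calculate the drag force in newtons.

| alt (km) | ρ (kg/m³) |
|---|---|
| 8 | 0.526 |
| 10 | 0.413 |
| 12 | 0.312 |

At 10 km, from the table: ρ = 0.413 kg/m³.
Dynamic pressure q = ½ρv² = ½ × 0.413 × 135² = 3763 Pa.
D = q·S·CD = 3763 × 26.5 × 0.0366 = 3650 N

D = 3650 N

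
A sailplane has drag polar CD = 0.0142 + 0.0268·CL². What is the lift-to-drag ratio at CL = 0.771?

L/D = 25.6

CD = 0.0142 + 0.0268 × 0.771² = 0.03013
L/D = CL/CD = 0.771 / 0.03013 = 25.6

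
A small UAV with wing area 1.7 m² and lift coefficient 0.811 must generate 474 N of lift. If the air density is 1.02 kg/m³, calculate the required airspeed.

L = ½ρv²S·CL ⇒ v = √(2L/(ρ·S·CL))
v = √(2 × 474 / (1.02 × 1.7 × 0.811)) = √674.1 = 26 m/s

v = 26 m/s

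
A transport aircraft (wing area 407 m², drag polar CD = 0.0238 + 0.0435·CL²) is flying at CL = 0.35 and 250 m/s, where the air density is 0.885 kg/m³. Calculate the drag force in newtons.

D = 3.28×10^5 N

CD = 0.0238 + 0.0435 × 0.35² = 0.02913
D = ½ρv²S·CD = ½ × 0.885 × 250² × 407 × 0.02913 = 3.28×10^5 N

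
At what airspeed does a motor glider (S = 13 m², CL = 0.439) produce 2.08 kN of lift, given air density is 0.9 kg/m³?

v = 28.5 m/s

L = ½ρv²S·CL ⇒ v = √(2L/(ρ·S·CL))
v = √(2 × 2080 / (0.9 × 13 × 0.439)) = √809.9 = 28.5 m/s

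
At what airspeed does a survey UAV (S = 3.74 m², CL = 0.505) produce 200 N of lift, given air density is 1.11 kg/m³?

v = 13.8 m/s

L = ½ρv²S·CL ⇒ v = √(2L/(ρ·S·CL))
v = √(2 × 200 / (1.11 × 3.74 × 0.505)) = √190.8 = 13.8 m/s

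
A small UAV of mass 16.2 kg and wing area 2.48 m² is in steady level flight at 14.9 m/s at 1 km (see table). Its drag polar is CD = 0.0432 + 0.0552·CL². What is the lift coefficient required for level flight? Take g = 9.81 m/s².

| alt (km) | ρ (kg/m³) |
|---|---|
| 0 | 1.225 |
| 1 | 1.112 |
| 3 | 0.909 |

CL = 0.519

At 1 km, from the table: ρ = 1.112 kg/m³.
In steady level flight, lift balances weight: W = mg = 16.2 × 9.81 = 158.92 N.
Dynamic pressure q = 0.5 × 1.112 × 14.9² = 123.4 Pa.
Required CL = L/(qS) = 158.92/(123.4·2.48) = 0.5191.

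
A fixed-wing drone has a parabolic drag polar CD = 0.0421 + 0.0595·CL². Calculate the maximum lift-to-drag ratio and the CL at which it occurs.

(L/D)max = 9.99, at CL = 0.841

For CD = CD0 + K·CL², (L/D)max occurs at CL* = √(CD0/K) and equals 1/(2√(K·CD0)).
(L/D)max = 1/(2√(0.0595 × 0.0421)) = 1/(2 × 0.05005) = 9.99
CL* = √(0.0421/0.0595) = 0.841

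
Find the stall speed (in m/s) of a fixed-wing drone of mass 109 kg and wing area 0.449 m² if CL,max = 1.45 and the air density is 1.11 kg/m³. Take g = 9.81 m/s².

V_stall = 54.4 m/s

At stall, lift equals weight: L = W = m·g = 109 × 9.81 = 1069 N.
From L = ½ρV²S·CL,max = W: V_stall = √(2W/(ρSCL,max)) = √(2·1069/(1.11·0.449·1.45))
V_stall = √2959 = 54.4 m/s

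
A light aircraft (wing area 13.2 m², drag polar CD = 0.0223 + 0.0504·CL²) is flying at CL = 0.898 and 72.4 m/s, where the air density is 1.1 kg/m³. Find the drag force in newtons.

D = 2400 N

CD = 0.0223 + 0.0504 × 0.898² = 0.06294
D = ½ρv²S·CD = ½ × 1.1 × 72.4² × 13.2 × 0.06294 = 2400 N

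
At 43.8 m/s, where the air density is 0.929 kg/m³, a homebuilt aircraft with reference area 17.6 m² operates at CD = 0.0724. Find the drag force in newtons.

D = 1140 N

D = ½ρv²S·CD = ½ × 0.929 × 43.8² × 17.6 × 0.0724 = 1140 N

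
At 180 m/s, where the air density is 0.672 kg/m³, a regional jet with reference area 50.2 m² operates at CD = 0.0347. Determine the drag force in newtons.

Dynamic pressure q = ½ρv² = ½ × 0.672 × 180² = 10890 Pa.
D = q·S·CD = 10890 × 50.2 × 0.0347 = 19000 N ≈ 19 kN

D = 19000 N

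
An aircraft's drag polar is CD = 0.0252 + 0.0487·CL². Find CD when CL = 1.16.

CD = 0.0907

CD = 0.0252 + 0.0487 × 1.16² = 0.0252 + 0.06553 = 0.0907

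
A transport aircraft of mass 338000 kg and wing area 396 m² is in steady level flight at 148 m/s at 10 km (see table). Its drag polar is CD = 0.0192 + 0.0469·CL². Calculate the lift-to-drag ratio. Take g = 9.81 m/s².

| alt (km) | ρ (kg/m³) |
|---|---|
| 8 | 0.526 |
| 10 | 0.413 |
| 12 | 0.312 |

L/D = 10.3

At 10 km, from the table: ρ = 0.413 kg/m³.
In steady level flight, lift balances weight: W = mg = 338000 × 9.81 = 3.3158×10^6 N.
Dynamic pressure q = 0.5 × 0.413 × 148² = 4523 Pa.
Required CL = L/(qS) = 3.3158×10^6/(4523·396) = 1.851.
CD = 0.0192 + 0.0469 × 1.851² = 0.1799.
L/D = CL/CD = 1.851 / 0.1799 = 10.3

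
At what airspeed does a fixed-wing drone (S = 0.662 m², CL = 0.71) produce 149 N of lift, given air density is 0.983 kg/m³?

L = ½ρv²S·CL ⇒ v = √(2L/(ρ·S·CL))
v = √(2 × 149 / (0.983 × 0.662 × 0.71)) = √645 = 25.4 m/s

v = 25.4 m/s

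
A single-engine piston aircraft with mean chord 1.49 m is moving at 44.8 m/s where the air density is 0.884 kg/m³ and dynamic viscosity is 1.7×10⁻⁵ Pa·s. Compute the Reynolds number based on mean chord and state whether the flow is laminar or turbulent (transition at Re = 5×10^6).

Re = 3.47×10^6 (laminar)

Re = ρ·v·c/μ = 0.884 × 44.8 × 1.49 / (1.7×10⁻⁵) = 3.47×10^6
Since 3.47×10^6 < 5×10^6, the flow is laminar.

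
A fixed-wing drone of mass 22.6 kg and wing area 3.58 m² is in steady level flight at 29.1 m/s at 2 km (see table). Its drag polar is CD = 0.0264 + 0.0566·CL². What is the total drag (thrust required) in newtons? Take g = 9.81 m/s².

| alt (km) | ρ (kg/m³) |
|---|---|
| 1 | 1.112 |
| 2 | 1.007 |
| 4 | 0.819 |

At 2 km, from the table: ρ = 1.007 kg/m³.
In steady level flight, lift balances weight: W = mg = 22.6 × 9.81 = 221.71 N.
q = ½ρv² = ½ × 1.007 × 29.1² = 426.4 Pa.
CL = 2W/(ρv²S) = 2×221.71/(1.007×29.1²×3.58) = 0.1452.
CD = 0.0264 + 0.0566 × 0.1452² = 0.02759.
D = q·S·CD = 426.4 × 3.58 × 0.02759 = 42.12 N

D = 42.1 N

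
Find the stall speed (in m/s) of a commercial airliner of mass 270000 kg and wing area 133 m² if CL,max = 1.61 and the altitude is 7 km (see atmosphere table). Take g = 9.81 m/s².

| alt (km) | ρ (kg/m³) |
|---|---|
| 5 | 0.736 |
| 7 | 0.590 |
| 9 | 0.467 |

At 7 km, from the table: ρ = 0.590 kg/m³.
At stall, lift equals weight: L = W = m·g = 270000 × 9.81 = 2.649×10^6 N.
V_stall = √(2W/(ρ·S·CL,max)) = √(2 × 2.649×10^6 / (0.59 × 133 × 1.61))
V_stall = √41930 = 205 m/s

V_stall = 205 m/s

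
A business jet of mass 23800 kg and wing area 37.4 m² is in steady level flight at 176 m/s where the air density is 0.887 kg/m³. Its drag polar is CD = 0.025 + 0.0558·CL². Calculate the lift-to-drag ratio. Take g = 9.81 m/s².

L/D = 12.4

In steady level flight, lift balances weight: W = mg = 23800 × 9.81 = 2.3348×10^5 N.
q = ½ρv² = ½ × 0.887 × 176² = 13740 Pa.
Required CL = L/(qS) = 2.3348×10^5/(13740·37.4) = 0.4544.
CD = 0.025 + 0.0558 × 0.4544² = 0.03652.
L/D = CL/CD = 0.4544 / 0.03652 = 12.4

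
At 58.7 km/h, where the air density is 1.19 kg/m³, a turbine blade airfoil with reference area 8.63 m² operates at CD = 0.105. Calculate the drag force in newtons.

D = 143 N

Convert speed: v = 58.7 km/h ÷ 3.6 = 16.31 m/s.
Dynamic pressure q = ½ρv² = ½ × 1.19 × 16.31² = 158.2 Pa.
D = q·S·CD = 158.2 × 8.63 × 0.105 = 143 N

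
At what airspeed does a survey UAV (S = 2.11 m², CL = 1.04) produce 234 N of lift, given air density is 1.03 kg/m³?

L = ½ρv²S·CL ⇒ v = √(2L/(ρ·S·CL))
v = √(2 × 234 / (1.03 × 2.11 × 1.04)) = √207.1 = 14.4 m/s

v = 14.4 m/s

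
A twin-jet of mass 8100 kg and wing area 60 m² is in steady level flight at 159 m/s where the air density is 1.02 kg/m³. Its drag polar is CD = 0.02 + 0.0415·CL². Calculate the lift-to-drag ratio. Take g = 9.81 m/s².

Weight W = mg = 8100 × 9.81 = 79461 N; in level flight L = W.
q = ½ρv² = ½ × 1.02 × 159² = 12890 Pa.
CL = 2W/(ρv²S) = 2×79461/(1.02×159²×60) = 0.1027.
CD = 0.02 + 0.0415 × 0.1027² = 0.02044.
L/D = CL/CD = 0.1027 / 0.02044 = 5.03

L/D = 5.03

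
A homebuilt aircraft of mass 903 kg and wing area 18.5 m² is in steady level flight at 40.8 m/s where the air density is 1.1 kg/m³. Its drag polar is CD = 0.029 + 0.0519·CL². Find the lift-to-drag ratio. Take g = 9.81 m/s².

L/D = 12.1

Weight W = mg = 903 × 9.81 = 8858.4 N; in level flight L = W.
q = ½ρv² = ½ × 1.1 × 40.8² = 915.6 Pa.
CL = W/(q·S) = 8858.4 / (915.6 × 18.5) = 0.523.
CD = 0.029 + 0.0519 × 0.523² = 0.0432.
L/D = CL/CD = 0.523 / 0.0432 = 12.1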